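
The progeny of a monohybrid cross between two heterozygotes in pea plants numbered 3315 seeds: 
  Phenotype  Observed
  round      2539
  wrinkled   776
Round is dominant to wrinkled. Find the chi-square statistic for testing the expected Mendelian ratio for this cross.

4.477

For a monohybrid cross between heterozygotes with complete dominance, the expected phenotypic ratio is 3:1.
Expected counts for N = 3315 under a 3:1 ratio (total parts = 4):
  round: 3315 × 3/4 = 2486.25
  wrinkled: 3315 × 1/4 = 828.75
χ² = Σ (O − E)² / E
  round: (2539 − 2486.25)² / 2486.25 = 1.1192
  wrinkled: (776 − 828.75)² / 828.75 = 3.3575
χ² = 1.1192 + 3.3575 = 4.4767 ≈ 4.477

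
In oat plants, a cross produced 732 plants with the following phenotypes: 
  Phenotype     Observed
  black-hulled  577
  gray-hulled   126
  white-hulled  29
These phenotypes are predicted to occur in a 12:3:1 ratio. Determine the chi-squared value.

8.483

The 12:3:1 ratio has 16 parts, so with N = 732 the expected counts are:
  black-hulled: 732 × 12/16 = 549
  gray-hulled: 732 × 3/16 = 137.25
  white-hulled: 732 × 1/16 = 45.75
χ² = Σ (O − E)² / E
  black-hulled: (577 − 549)² / 549 = 1.4281
  gray-hulled: (126 − 137.25)² / 137.25 = 0.9221
  white-hulled: (29 − 45.75)² / 45.75 = 6.1325
χ² = 1.4281 + 0.9221 + 6.1325 = 8.4827 ≈ 8.483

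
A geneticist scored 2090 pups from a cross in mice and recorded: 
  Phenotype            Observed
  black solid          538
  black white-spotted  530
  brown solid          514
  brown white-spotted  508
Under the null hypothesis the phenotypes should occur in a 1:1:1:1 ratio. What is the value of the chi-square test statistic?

1.108

Expected counts for N = 2090 under a 1:1:1:1 ratio (total parts = 4):
  black solid: 2090 × 1/4 = 522.5
  black white-spotted: 2090 × 1/4 = 522.5
  brown solid: 2090 × 1/4 = 522.5
  brown white-spotted: 2090 × 1/4 = 522.5
χ² = Σ (O − E)² / E
  black solid: (538 − 522.5)² / 522.5 = 0.4598
  black white-spotted: (530 − 522.5)² / 522.5 = 0.1077
  brown solid: (514 − 522.5)² / 522.5 = 0.1383
  brown white-spotted: (508 − 522.5)² / 522.5 = 0.4024
χ² = 0.4598 + 0.1077 + 0.1383 + 0.4024 = 1.1082 ≈ 1.108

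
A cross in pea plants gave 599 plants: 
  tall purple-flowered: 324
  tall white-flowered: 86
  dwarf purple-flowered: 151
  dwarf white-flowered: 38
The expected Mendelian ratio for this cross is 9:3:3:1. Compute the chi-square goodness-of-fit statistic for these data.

19.996

The 9:3:3:1 ratio has 16 parts, so with N = 599 the expected counts are:
  tall purple-flowered: 599 × 9/16 = 336.9375
  tall white-flowered: 599 × 3/16 = 112.3125
  dwarf purple-flowered: 599 × 3/16 = 112.3125
  dwarf white-flowered: 599 × 1/16 = 37.4375
χ² = Σ (O − E)² / E
  tall purple-flowered: (324 − 336.9375)² / 336.9375 = 0.4968
  tall white-flowered: (86 − 112.3125)² / 112.3125 = 6.1645
  dwarf purple-flowered: (151 − 112.3125)² / 112.3125 = 13.3264
  dwarf white-flowered: (38 − 37.4375)² / 37.4375 = 0.0085
χ² = 0.4968 + 6.1645 + 13.3264 + 0.0085 = 19.9962 ≈ 19.996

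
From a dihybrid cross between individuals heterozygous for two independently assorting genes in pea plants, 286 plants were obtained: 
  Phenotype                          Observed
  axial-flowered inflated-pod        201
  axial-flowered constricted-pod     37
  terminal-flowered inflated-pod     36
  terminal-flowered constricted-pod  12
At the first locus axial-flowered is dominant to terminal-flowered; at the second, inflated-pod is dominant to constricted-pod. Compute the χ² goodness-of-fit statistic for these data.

A dihybrid F₂ with independent assortment and complete dominance at both loci gives a 9:3:3:1 phenotypic ratio.
Total ratio parts = 16. Expected numbers out of 286:
  axial-flowered inflated-pod: 286 × 9/16 = 160.875
  axial-flowered constricted-pod: 286 × 3/16 = 53.625
  terminal-flowered inflated-pod: 286 × 3/16 = 53.625
  terminal-flowered constricted-pod: 286 × 1/16 = 17.875
χ² = Σ (O − E)² / E
  axial-flowered inflated-pod: (201 − 160.875)² / 160.875 = 10.0079
  axial-flowered constricted-pod: (37 − 53.625)² / 53.625 = 5.1541
  terminal-flowered inflated-pod: (36 − 53.625)² / 53.625 = 5.7928
  terminal-flowered constricted-pod: (12 − 17.875)² / 17.875 = 1.9309
χ² = 10.0079 + 5.1541 + 5.7928 + 1.9309 = 22.8857 ≈ 22.886

22.886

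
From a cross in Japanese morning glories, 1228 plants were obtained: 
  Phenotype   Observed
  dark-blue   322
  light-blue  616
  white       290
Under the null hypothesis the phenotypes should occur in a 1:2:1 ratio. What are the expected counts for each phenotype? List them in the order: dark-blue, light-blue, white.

The 1:2:1 ratio has 4 parts, so with N = 1228 the expected counts are:
  dark-blue: 1228 × 1/4 = 307
  light-blue: 1228 × 2/4 = 614
  white: 1228 × 1/4 = 307

307, 614, 307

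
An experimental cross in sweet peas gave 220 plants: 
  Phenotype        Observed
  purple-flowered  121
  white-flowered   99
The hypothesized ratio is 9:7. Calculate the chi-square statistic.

0.140

Under the 9:7 hypothesis (Σ ratio = 16, N = 220):
  purple-flowered: 220 × 9/16 = 123.75
  white-flowered: 220 × 7/16 = 96.25
χ² = Σ (O − E)² / E
  purple-flowered: (121 − 123.75)² / 123.75 = 0.0611
  white-flowered: (99 − 96.25)² / 96.25 = 0.0786
χ² = 0.0611 + 0.0786 = 0.1397 ≈ 0.140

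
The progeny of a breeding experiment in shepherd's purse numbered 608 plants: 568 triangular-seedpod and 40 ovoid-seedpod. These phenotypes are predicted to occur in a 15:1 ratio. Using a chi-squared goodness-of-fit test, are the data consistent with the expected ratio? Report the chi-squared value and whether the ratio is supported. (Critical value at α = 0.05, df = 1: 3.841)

0.112; consistent

Total ratio parts = 16. Expected numbers out of 608:
  triangular-seedpod: 608 × 15/16 = 570
  ovoid-seedpod: 608 × 1/16 = 38
χ² = Σ (O − E)² / E
  triangular-seedpod: (568 − 570)² / 570 = 0.0070
  ovoid-seedpod: (40 − 38)² / 38 = 0.1053
χ² = 0.0070 + 0.1053 = 0.1123 ≈ 0.112
Degrees of freedom = 2 − 1 = 1; critical value at α = 0.05 is 3.841.
Since 0.112 < 3.841, we fail to reject the null hypothesis — the data are consistent with the 15:1 ratio.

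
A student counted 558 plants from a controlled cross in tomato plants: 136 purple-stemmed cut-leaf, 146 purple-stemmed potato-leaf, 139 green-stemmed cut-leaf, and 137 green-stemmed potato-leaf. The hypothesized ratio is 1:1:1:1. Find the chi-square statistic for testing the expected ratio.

0.437

Total ratio parts = 4. Expected numbers out of 558:
  purple-stemmed cut-leaf: 558 × 1/4 = 139.5
  purple-stemmed potato-leaf: 558 × 1/4 = 139.5
  green-stemmed cut-leaf: 558 × 1/4 = 139.5
  green-stemmed potato-leaf: 558 × 1/4 = 139.5
χ² = Σ (O − E)² / E
  purple-stemmed cut-leaf: (136 − 139.5)² / 139.5 = 0.0878
  purple-stemmed potato-leaf: (146 − 139.5)² / 139.5 = 0.3029
  green-stemmed cut-leaf: (139 − 139.5)² / 139.5 = 0.0018
  green-stemmed potato-leaf: (137 − 139.5)² / 139.5 = 0.0448
χ² = 0.0878 + 0.3029 + 0.0018 + 0.0448 = 0.4373 ≈ 0.437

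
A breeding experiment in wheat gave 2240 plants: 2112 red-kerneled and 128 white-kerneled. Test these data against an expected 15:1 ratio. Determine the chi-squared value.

1.097

Expected counts for N = 2240 under a 15:1 ratio (total parts = 16):
  red-kerneled: 2240 × 15/16 = 2100
  white-kerneled: 2240 × 1/16 = 140
χ² = Σ (O − E)² / E
  red-kerneled: (2112 − 2100)² / 2100 = 0.0686
  white-kerneled: (128 − 140)² / 140 = 1.0286
χ² = 0.0686 + 1.0286 = 1.0972 ≈ 1.097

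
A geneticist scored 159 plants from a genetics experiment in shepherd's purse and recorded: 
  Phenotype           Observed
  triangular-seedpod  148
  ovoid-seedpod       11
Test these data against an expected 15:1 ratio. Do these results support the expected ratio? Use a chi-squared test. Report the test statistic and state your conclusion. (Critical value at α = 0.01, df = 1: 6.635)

Total ratio parts = 16. Expected numbers out of 159:
  triangular-seedpod: 159 × 15/16 = 149.0625
  ovoid-seedpod: 159 × 1/16 = 9.9375
χ² = Σ (O − E)² / E
  triangular-seedpod: (148 − 149.0625)² / 149.0625 = 0.0076
  ovoid-seedpod: (11 − 9.9375)² / 9.9375 = 0.1136
χ² = 0.0076 + 0.1136 = 0.1212 ≈ 0.121
Degrees of freedom = 2 − 1 = 1; critical value at α = 0.01 is 6.635.
Since 0.121 < 6.635, we fail to reject the null hypothesis — the data are consistent with the 15:1 ratio.

0.121; consistent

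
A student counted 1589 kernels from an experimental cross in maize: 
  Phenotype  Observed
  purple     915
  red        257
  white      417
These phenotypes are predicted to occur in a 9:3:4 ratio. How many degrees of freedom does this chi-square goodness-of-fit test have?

2

A goodness-of-fit test with 3 phenotype classes has df = 3 − 1 = 2.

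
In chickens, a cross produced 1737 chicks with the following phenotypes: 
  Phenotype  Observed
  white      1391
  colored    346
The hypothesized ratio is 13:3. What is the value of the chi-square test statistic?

1.559

The 13:3 ratio has 16 parts, so with N = 1737 the expected counts are:
  white: 1737 × 13/16 = 1411.3125
  colored: 1737 × 3/16 = 325.6875
χ² = Σ (O − E)² / E
  white: (1391 − 1411.3125)² / 1411.3125 = 0.2924
  colored: (346 − 325.6875)² / 325.6875 = 1.2669
χ² = 0.2924 + 1.2669 = 1.5593 ≈ 1.559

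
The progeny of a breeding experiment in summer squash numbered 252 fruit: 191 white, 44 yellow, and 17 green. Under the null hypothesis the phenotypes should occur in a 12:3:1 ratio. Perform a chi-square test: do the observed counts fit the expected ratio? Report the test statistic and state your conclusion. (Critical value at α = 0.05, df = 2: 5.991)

0.344; consistent

The 12:3:1 ratio has 16 parts, so with N = 252 the expected counts are:
  white: 252 × 12/16 = 189
  yellow: 252 × 3/16 = 47.25
  green: 252 × 1/16 = 15.75
χ² = Σ (O − E)² / E
  white: (191 − 189)² / 189 = 0.0212
  yellow: (44 − 47.25)² / 47.25 = 0.2235
  green: (17 − 15.75)² / 15.75 = 0.0992
χ² = 0.0212 + 0.2235 + 0.0992 = 0.3439 ≈ 0.344
Degrees of freedom = 3 − 1 = 2; critical value at α = 0.05 is 5.991.
Since 0.344 < 5.991, we fail to reject the null hypothesis — the data are consistent with the 12:3:1 ratio.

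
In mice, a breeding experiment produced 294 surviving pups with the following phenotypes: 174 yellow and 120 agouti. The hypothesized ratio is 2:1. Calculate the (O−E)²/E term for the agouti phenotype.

Under the 2:1 hypothesis (Σ ratio = 3, N = 294):
  yellow: 294 × 2/3 = 196
  agouti: 294 × 1/3 = 98
Contribution of agouti: (120 − 98)² / 98 = 4.9388

4.939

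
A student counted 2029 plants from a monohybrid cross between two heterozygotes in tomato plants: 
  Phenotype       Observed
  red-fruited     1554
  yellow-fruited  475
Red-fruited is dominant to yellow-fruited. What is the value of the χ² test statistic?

For a monohybrid cross between heterozygotes with complete dominance, the expected phenotypic ratio is 3:1.
Expected counts for N = 2029 under a 3:1 ratio (total parts = 4):
  red-fruited: 2029 × 3/4 = 1521.75
  yellow-fruited: 2029 × 1/4 = 507.25
χ² = Σ (O − E)² / E
  red-fruited: (1554 − 1521.75)² / 1521.75 = 0.6835
  yellow-fruited: (475 − 507.25)² / 507.25 = 2.0504
χ² = 0.6835 + 2.0504 = 2.7339 ≈ 2.734

2.734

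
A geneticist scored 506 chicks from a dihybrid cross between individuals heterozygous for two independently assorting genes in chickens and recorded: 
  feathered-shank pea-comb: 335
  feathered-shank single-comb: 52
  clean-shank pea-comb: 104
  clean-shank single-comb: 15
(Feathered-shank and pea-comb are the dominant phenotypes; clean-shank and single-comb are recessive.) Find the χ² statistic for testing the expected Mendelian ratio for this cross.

37.909

A dihybrid F₂ with independent assortment and complete dominance at both loci gives a 9:3:3:1 phenotypic ratio.
Total ratio parts = 16. Expected numbers out of 506:
  feathered-shank pea-comb: 506 × 9/16 = 284.625
  feathered-shank single-comb: 506 × 3/16 = 94.875
  clean-shank pea-comb: 506 × 3/16 = 94.875
  clean-shank single-comb: 506 × 1/16 = 31.625
χ² = Σ (O − E)² / E
  feathered-shank pea-comb: (335 − 284.625)² / 284.625 = 8.9157
  feathered-shank single-comb: (52 − 94.875)² / 94.875 = 19.3757
  clean-shank pea-comb: (104 − 94.875)² / 94.875 = 0.8776
  clean-shank single-comb: (15 − 31.625)² / 31.625 = 8.7396
χ² = 8.9157 + 19.3757 + 0.8776 + 8.7396 = 37.9086 ≈ 37.909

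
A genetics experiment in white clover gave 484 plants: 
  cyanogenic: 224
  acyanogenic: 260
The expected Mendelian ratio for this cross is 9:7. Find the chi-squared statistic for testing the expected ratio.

The 9:7 ratio has 16 parts, so with N = 484 the expected counts are:
  cyanogenic: 484 × 9/16 = 272.25
  acyanogenic: 484 × 7/16 = 211.75
χ² = Σ (O − E)² / E
  cyanogenic: (224 − 272.25)² / 272.25 = 8.5512
  acyanogenic: (260 − 211.75)² / 211.75 = 10.9944
χ² = 8.5512 + 10.9944 = 19.5456 ≈ 19.546

19.546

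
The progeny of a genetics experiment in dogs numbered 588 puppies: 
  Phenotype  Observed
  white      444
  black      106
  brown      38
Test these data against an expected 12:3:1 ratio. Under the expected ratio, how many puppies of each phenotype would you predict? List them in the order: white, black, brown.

The 12:3:1 ratio has 16 parts, so with N = 588 the expected counts are:
  white: 588 × 12/16 = 441
  black: 588 × 3/16 = 110.25
  brown: 588 × 1/16 = 36.75

441, 110.25, 36.75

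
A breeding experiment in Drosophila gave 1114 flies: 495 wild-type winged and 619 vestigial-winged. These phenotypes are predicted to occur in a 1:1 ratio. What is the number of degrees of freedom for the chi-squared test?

A goodness-of-fit test with 2 phenotype classes has df = 2 − 1 = 1.

1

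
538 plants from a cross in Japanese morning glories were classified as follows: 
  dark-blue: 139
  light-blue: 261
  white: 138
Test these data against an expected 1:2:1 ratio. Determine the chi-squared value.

0.480

Under the 1:2:1 hypothesis (Σ ratio = 4, N = 538):
  dark-blue: 538 × 1/4 = 134.5
  light-blue: 538 × 2/4 = 269
  white: 538 × 1/4 = 134.5
χ² = Σ (O − E)² / E
  dark-blue: (139 − 134.5)² / 134.5 = 0.1506
  light-blue: (261 − 269)² / 269 = 0.2379
  white: (138 − 134.5)² / 134.5 = 0.0911
χ² = 0.1506 + 0.2379 + 0.0911 = 0.4796 ≈ 0.480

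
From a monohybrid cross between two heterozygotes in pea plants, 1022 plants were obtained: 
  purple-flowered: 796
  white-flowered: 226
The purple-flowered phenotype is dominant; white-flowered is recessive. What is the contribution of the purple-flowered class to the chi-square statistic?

For a monohybrid cross between heterozygotes with complete dominance, the expected phenotypic ratio is 3:1.
Under the 3:1 hypothesis (Σ ratio = 4, N = 1022):
  purple-flowered: 1022 × 3/4 = 766.5
  white-flowered: 1022 × 1/4 = 255.5
Contribution of purple-flowered: (796 − 766.5)² / 766.5 = 1.1354

1.135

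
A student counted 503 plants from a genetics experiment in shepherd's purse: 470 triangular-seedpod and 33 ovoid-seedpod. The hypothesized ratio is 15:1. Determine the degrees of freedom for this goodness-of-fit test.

1

A goodness-of-fit test with 2 phenotype classes has df = 2 − 1 = 1.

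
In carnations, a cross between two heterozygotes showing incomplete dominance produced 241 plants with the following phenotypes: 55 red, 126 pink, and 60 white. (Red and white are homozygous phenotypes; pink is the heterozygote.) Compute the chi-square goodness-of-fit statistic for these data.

0.710

With incomplete dominance, a heterozygote × heterozygote cross gives a 1:2:1 phenotypic ratio.
Total ratio parts = 4. Expected numbers out of 241:
  red: 241 × 1/4 = 60.25
  pink: 241 × 2/4 = 120.5
  white: 241 × 1/4 = 60.25
χ² = Σ (O − E)² / E
  red: (55 − 60.25)² / 60.25 = 0.4575
  pink: (126 − 120.5)² / 120.5 = 0.2510
  white: (60 − 60.25)² / 60.25 = 0.0010
χ² = 0.4575 + 0.2510 + 0.0010 = 0.7095 ≈ 0.710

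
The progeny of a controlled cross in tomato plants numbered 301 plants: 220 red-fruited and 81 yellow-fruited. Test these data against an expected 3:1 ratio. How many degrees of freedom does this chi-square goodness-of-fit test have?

A goodness-of-fit test with 2 phenotype classes has df = 2 − 1 = 1.

1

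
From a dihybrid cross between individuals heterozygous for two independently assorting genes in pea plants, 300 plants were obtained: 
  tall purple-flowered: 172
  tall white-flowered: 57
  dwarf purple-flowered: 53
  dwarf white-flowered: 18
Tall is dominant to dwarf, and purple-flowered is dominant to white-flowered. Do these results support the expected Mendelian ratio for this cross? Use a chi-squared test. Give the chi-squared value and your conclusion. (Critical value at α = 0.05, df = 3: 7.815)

0.290; consistent

A dihybrid F₂ with independent assortment and complete dominance at both loci gives a 9:3:3:1 phenotypic ratio.
Total ratio parts = 16. Expected numbers out of 300:
  tall purple-flowered: 300 × 9/16 = 168.75
  tall white-flowered: 300 × 3/16 = 56.25
  dwarf purple-flowered: 300 × 3/16 = 56.25
  dwarf white-flowered: 300 × 1/16 = 18.75
χ² = Σ (O − E)² / E
  tall purple-flowered: (172 − 168.75)² / 168.75 = 0.0626
  tall white-flowered: (57 − 56.25)² / 56.25 = 0.0100
  dwarf purple-flowered: (53 − 56.25)² / 56.25 = 0.1878
  dwarf white-flowered: (18 − 18.75)² / 18.75 = 0.0300
χ² = 0.0626 + 0.0100 + 0.1878 + 0.0300 = 0.2904 ≈ 0.290
Degrees of freedom = 4 − 1 = 3; critical value at α = 0.05 is 7.815.
Since 0.290 < 7.815, we fail to reject the null hypothesis — the data are consistent with the 9:3:3:1 ratio.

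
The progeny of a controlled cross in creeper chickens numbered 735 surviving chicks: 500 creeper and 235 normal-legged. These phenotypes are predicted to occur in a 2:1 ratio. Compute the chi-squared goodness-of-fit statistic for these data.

0.612

Under the 2:1 hypothesis (Σ ratio = 3, N = 735):
  creeper: 735 × 2/3 = 490
  normal-legged: 735 × 1/3 = 245
χ² = Σ (O − E)² / E
  creeper: (500 − 490)² / 490 = 0.2041
  normal-legged: (235 − 245)² / 245 = 0.4082
χ² = 0.2041 + 0.4082 = 0.6123 ≈ 0.612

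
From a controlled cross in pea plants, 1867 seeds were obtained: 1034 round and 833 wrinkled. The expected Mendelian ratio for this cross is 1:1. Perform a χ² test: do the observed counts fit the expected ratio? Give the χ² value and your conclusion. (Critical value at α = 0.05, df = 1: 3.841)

21.640; not consistent

The 1:1 ratio has 2 parts, so with N = 1867 the expected counts are:
  round: 1867 × 1/2 = 933.5
  wrinkled: 1867 × 1/2 = 933.5
χ² = Σ (O − E)² / E
  round: (1034 − 933.5)² / 933.5 = 10.8198
  wrinkled: (833 − 933.5)² / 933.5 = 10.8198
χ² = 10.8198 + 10.8198 = 21.6396 ≈ 21.640
Degrees of freedom = 2 − 1 = 1; critical value at α = 0.05 is 3.841.
Since 21.640 > 3.841, we reject the null hypothesis — the data do not fit the 1:1 ratio.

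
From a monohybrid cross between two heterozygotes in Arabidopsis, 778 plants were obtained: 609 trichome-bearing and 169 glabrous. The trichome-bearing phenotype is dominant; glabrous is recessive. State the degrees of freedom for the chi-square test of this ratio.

For a monohybrid cross between heterozygotes with complete dominance, the expected phenotypic ratio is 3:1.
A goodness-of-fit test with 2 phenotype classes has df = 2 − 1 = 1.

1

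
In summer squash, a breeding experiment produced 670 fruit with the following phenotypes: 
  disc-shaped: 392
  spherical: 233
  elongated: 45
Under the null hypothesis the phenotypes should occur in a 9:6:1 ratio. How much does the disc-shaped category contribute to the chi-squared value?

0.607

Under the 9:6:1 hypothesis (Σ ratio = 16, N = 670):
  disc-shaped: 670 × 9/16 = 376.875
  spherical: 670 × 6/16 = 251.25
  elongated: 670 × 1/16 = 41.875
Contribution of disc-shaped: (392 − 376.875)² / 376.875 = 0.6070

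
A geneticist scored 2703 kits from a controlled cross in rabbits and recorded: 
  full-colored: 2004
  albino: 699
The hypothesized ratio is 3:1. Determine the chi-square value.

Under the 3:1 hypothesis (Σ ratio = 4, N = 2703):
  full-colored: 2703 × 3/4 = 2027.25
  albino: 2703 × 1/4 = 675.75
χ² = Σ (O − E)² / E
  full-colored: (2004 − 2027.25)² / 2027.25 = 0.2666
  albino: (699 − 675.75)² / 675.75 = 0.7999
χ² = 0.2666 + 0.7999 = 1.0665 ≈ 1.067

1.067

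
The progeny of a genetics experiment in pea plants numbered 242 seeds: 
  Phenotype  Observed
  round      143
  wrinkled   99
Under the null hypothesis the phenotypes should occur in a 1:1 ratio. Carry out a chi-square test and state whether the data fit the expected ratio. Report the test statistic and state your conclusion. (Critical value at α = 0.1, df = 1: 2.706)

8.000; not consistent

Expected counts for N = 242 under a 1:1 ratio (total parts = 2):
  round: 242 × 1/2 = 121
  wrinkled: 242 × 1/2 = 121
χ² = Σ (O − E)² / E
  round: (143 − 121)² / 121 = 4.0000
  wrinkled: (99 − 121)² / 121 = 4.0000
χ² = 4.0000 + 4.0000 = 8.000
Degrees of freedom = 2 − 1 = 1; critical value at α = 0.1 is 2.706.
Since 8.000 > 2.706, we reject the null hypothesis — the data do not fit the 1:1 ratio.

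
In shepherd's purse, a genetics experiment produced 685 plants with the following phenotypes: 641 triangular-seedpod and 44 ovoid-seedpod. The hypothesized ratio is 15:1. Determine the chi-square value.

Under the 15:1 hypothesis (Σ ratio = 16, N = 685):
  triangular-seedpod: 685 × 15/16 = 642.1875
  ovoid-seedpod: 685 × 1/16 = 42.8125
χ² = Σ (O − E)² / E
  triangular-seedpod: (641 − 642.1875)² / 642.1875 = 0.0022
  ovoid-seedpod: (44 − 42.8125)² / 42.8125 = 0.0329
χ² = 0.0022 + 0.0329 = 0.0351 ≈ 0.035

0.035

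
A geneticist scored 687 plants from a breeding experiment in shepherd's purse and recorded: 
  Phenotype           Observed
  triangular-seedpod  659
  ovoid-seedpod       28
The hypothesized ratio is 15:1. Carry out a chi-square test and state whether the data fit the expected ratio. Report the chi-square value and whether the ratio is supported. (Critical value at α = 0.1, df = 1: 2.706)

Under the 15:1 hypothesis (Σ ratio = 16, N = 687):
  triangular-seedpod: 687 × 15/16 = 644.0625
  ovoid-seedpod: 687 × 1/16 = 42.9375
χ² = Σ (O − E)² / E
  triangular-seedpod: (659 − 644.0625)² / 644.0625 = 0.3464
  ovoid-seedpod: (28 − 42.9375)² / 42.9375 = 5.1966
χ² = 0.3464 + 5.1966 = 5.543
Degrees of freedom = 2 − 1 = 1; critical value at α = 0.1 is 2.706.
Since 5.543 > 2.706, we reject the null hypothesis — the data do not fit the 15:1 ratio.

5.543; not consistent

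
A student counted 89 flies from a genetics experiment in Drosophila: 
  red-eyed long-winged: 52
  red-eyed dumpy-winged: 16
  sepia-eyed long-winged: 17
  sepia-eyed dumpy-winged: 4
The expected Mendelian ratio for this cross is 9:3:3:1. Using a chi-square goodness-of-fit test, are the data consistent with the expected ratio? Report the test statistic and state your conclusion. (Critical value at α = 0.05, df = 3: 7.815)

0.548; consistent

The 9:3:3:1 ratio has 16 parts, so with N = 89 the expected counts are:
  red-eyed long-winged: 89 × 9/16 = 50.0625
  red-eyed dumpy-winged: 89 × 3/16 = 16.6875
  sepia-eyed long-winged: 89 × 3/16 = 16.6875
  sepia-eyed dumpy-winged: 89 × 1/16 = 5.5625
χ² = Σ (O − E)² / E
  red-eyed long-winged: (52 − 50.0625)² / 50.0625 = 0.0750
  red-eyed dumpy-winged: (16 − 16.6875)² / 16.6875 = 0.0283
  sepia-eyed long-winged: (17 − 16.6875)² / 16.6875 = 0.0059
  sepia-eyed dumpy-winged: (4 − 5.5625)² / 5.5625 = 0.4389
χ² = 0.0750 + 0.0283 + 0.0059 + 0.4389 = 0.5481 ≈ 0.548
Degrees of freedom = 4 − 1 = 3; critical value at α = 0.05 is 7.815.
Since 0.548 < 7.815, we fail to reject the null hypothesis — the data are consistent with the 9:3:3:1 ratio.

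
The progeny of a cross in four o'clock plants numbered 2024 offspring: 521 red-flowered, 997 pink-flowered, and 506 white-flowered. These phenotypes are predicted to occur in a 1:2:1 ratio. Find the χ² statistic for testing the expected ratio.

0.667

Expected counts for N = 2024 under a 1:2:1 ratio (total parts = 4):
  red-flowered: 2024 × 1/4 = 506
  pink-flowered: 2024 × 2/4 = 1012
  white-flowered: 2024 × 1/4 = 506
χ² = Σ (O − E)² / E
  red-flowered: (521 − 506)² / 506 = 0.4447
  pink-flowered: (997 − 1012)² / 1012 = 0.2223
  white-flowered: (506 − 506)² / 506 = 0.0000
χ² = 0.4447 + 0.2223 + 0.0000 = 0.667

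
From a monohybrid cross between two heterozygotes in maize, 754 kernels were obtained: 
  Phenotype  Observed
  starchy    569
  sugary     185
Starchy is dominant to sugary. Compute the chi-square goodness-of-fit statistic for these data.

For a monohybrid cross between heterozygotes with complete dominance, the expected phenotypic ratio is 3:1.
Total ratio parts = 4. Expected numbers out of 754:
  starchy: 754 × 3/4 = 565.5
  sugary: 754 × 1/4 = 188.5
χ² = Σ (O − E)² / E
  starchy: (569 − 565.5)² / 565.5 = 0.0217
  sugary: (185 − 188.5)² / 188.5 = 0.0650
χ² = 0.0217 + 0.0650 = 0.0867 ≈ 0.087

0.087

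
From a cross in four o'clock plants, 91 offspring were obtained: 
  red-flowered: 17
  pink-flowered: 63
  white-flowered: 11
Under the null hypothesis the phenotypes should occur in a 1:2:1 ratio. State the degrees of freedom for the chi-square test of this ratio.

2

A goodness-of-fit test with 3 phenotype classes has df = 3 − 1 = 2.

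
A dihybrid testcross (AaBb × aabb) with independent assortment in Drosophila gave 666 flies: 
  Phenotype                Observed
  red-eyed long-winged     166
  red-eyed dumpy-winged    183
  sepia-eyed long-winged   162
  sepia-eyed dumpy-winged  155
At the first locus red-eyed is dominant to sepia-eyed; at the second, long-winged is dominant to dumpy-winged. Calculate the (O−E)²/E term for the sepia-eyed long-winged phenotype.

A dihybrid testcross with independent assortment gives a 1:1:1:1 ratio.
Under the 1:1:1:1 hypothesis (Σ ratio = 4, N = 666):
  red-eyed long-winged: 666 × 1/4 = 166.5
  red-eyed dumpy-winged: 666 × 1/4 = 166.5
  sepia-eyed long-winged: 666 × 1/4 = 166.5
  sepia-eyed dumpy-winged: 666 × 1/4 = 166.5
Contribution of sepia-eyed long-winged: (162 − 166.5)² / 166.5 = 0.1216

0.122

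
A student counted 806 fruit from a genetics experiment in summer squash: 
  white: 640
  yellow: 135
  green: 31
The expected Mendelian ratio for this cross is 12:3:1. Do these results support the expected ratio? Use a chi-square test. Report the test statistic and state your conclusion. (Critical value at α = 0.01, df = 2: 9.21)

The 12:3:1 ratio has 16 parts, so with N = 806 the expected counts are:
  white: 806 × 12/16 = 604.5
  yellow: 806 × 3/16 = 151.125
  green: 806 × 1/16 = 50.375
χ² = Σ (O − E)² / E
  white: (640 − 604.5)² / 604.5 = 2.0848
  yellow: (135 − 151.125)² / 151.125 = 1.7205
  green: (31 − 50.375)² / 50.375 = 7.4519
χ² = 2.0848 + 1.7205 + 7.4519 = 11.2572 ≈ 11.257
Degrees of freedom = 3 − 1 = 2; critical value at α = 0.01 is 9.21.
Since 11.257 > 9.21, we reject the null hypothesis — the data do not fit the 12:3:1 ratio.

11.257; not consistent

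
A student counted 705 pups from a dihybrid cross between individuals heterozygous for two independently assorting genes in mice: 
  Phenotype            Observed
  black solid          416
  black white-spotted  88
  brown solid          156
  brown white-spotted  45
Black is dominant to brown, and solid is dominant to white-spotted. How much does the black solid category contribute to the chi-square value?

0.953

A dihybrid F₂ with independent assortment and complete dominance at both loci gives a 9:3:3:1 phenotypic ratio.
The 9:3:3:1 ratio has 16 parts, so with N = 705 the expected counts are:
  black solid: 705 × 9/16 = 396.5625
  black white-spotted: 705 × 3/16 = 132.1875
  brown solid: 705 × 3/16 = 132.1875
  brown white-spotted: 705 × 1/16 = 44.0625
Contribution of black solid: (416 − 396.5625)² / 396.5625 = 0.9527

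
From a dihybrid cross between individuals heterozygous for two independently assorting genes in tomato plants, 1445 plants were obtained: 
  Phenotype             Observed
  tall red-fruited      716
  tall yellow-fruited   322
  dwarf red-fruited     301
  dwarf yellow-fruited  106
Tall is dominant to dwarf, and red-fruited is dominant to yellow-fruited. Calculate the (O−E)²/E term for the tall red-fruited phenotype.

11.531

A dihybrid F₂ with independent assortment and complete dominance at both loci gives a 9:3:3:1 phenotypic ratio.
The 9:3:3:1 ratio has 16 parts, so with N = 1445 the expected counts are:
  tall red-fruited: 1445 × 9/16 = 812.8125
  tall yellow-fruited: 1445 × 3/16 = 270.9375
  dwarf red-fruited: 1445 × 3/16 = 270.9375
  dwarf yellow-fruited: 1445 × 1/16 = 90.3125
Contribution of tall red-fruited: (716 − 812.8125)² / 812.8125 = 11.5311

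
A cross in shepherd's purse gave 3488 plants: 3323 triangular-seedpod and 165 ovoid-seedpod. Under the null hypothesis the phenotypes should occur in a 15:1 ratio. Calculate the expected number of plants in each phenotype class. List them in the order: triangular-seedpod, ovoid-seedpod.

3270, 218

The 15:1 ratio has 16 parts, so with N = 3488 the expected counts are:
  triangular-seedpod: 3488 × 15/16 = 3270
  ovoid-seedpod: 3488 × 1/16 = 218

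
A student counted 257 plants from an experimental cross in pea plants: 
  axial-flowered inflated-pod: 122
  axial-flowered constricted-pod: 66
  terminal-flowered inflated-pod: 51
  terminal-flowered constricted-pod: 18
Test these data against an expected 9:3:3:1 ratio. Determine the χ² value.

10.504

The 9:3:3:1 ratio has 16 parts, so with N = 257 the expected counts are:
  axial-flowered inflated-pod: 257 × 9/16 = 144.5625
  axial-flowered constricted-pod: 257 × 3/16 = 48.1875
  terminal-flowered inflated-pod: 257 × 3/16 = 48.1875
  terminal-flowered constricted-pod: 257 × 1/16 = 16.0625
χ² = Σ (O − E)² / E
  axial-flowered inflated-pod: (122 − 144.5625)² / 144.5625 = 3.5214
  axial-flowered constricted-pod: (66 − 48.1875)² / 48.1875 = 6.5844
  terminal-flowered inflated-pod: (51 − 48.1875)² / 48.1875 = 0.1642
  terminal-flowered constricted-pod: (18 − 16.0625)² / 16.0625 = 0.2337
χ² = 3.5214 + 6.5844 + 0.1642 + 0.2337 = 10.5037 ≈ 10.504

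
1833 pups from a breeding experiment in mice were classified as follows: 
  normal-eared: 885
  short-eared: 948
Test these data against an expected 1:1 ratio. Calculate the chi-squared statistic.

Under the 1:1 hypothesis (Σ ratio = 2, N = 1833):
  normal-eared: 1833 × 1/2 = 916.5
  short-eared: 1833 × 1/2 = 916.5
χ² = Σ (O − E)² / E
  normal-eared: (885 − 916.5)² / 916.5 = 1.0827
  short-eared: (948 − 916.5)² / 916.5 = 1.0827
χ² = 1.0827 + 1.0827 = 2.1654 ≈ 2.165

2.165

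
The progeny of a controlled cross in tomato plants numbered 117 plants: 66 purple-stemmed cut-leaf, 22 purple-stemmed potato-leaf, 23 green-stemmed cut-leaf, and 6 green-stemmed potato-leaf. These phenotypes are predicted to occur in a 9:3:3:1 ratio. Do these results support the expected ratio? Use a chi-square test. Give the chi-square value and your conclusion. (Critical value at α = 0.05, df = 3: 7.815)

0.288; consistent

Total ratio parts = 16. Expected numbers out of 117:
  purple-stemmed cut-leaf: 117 × 9/16 = 65.8125
  purple-stemmed potato-leaf: 117 × 3/16 = 21.9375
  green-stemmed cut-leaf: 117 × 3/16 = 21.9375
  green-stemmed potato-leaf: 117 × 1/16 = 7.3125
χ² = Σ (O − E)² / E
  purple-stemmed cut-leaf: (66 − 65.8125)² / 65.8125 = 0.0005
  purple-stemmed potato-leaf: (22 − 21.9375)² / 21.9375 = 0.0002
  green-stemmed cut-leaf: (23 − 21.9375)² / 21.9375 = 0.0515
  green-stemmed potato-leaf: (6 − 7.3125)² / 7.3125 = 0.2356
χ² = 0.0005 + 0.0002 + 0.0515 + 0.2356 = 0.2878 ≈ 0.288
Degrees of freedom = 4 − 1 = 3; critical value at α = 0.05 is 7.815.
Since 0.288 < 7.815, we fail to reject the null hypothesis — the data are consistent with the 9:3:3:1 ratio.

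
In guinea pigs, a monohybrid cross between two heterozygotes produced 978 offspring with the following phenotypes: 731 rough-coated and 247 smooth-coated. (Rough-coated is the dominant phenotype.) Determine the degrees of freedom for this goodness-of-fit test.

1

For a monohybrid cross between heterozygotes with complete dominance, the expected phenotypic ratio is 3:1.
A goodness-of-fit test with 2 phenotype classes has df = 2 − 1 = 1.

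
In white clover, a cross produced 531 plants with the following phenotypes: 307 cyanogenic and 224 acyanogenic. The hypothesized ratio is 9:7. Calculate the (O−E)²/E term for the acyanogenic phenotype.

0.297

Under the 9:7 hypothesis (Σ ratio = 16, N = 531):
  cyanogenic: 531 × 9/16 = 298.6875
  acyanogenic: 531 × 7/16 = 232.3125
Contribution of acyanogenic: (224 − 232.3125)² / 232.3125 = 0.2974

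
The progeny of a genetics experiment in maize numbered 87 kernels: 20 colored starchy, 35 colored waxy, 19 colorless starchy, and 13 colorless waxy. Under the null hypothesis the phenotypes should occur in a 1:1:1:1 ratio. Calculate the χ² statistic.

Total ratio parts = 4. Expected numbers out of 87:
  colored starchy: 87 × 1/4 = 21.75
  colored waxy: 87 × 1/4 = 21.75
  colorless starchy: 87 × 1/4 = 21.75
  colorless waxy: 87 × 1/4 = 21.75
χ² = Σ (O − E)² / E
  colored starchy: (20 − 21.75)² / 21.75 = 0.1408
  colored waxy: (35 − 21.75)² / 21.75 = 8.0718
  colorless starchy: (19 − 21.75)² / 21.75 = 0.3477
  colorless waxy: (13 − 21.75)² / 21.75 = 3.5201
χ² = 0.1408 + 8.0718 + 0.3477 + 3.5201 = 12.0804 ≈ 12.080

12.080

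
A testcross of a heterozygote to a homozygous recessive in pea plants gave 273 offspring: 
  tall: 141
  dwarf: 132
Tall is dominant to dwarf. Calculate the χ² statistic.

A testcross of a heterozygote (Aa × aa) gives a 1:1 phenotypic ratio.
The 1:1 ratio has 2 parts, so with N = 273 the expected counts are:
  tall: 273 × 1/2 = 136.5
  dwarf: 273 × 1/2 = 136.5
χ² = Σ (O − E)² / E
  tall: (141 − 136.5)² / 136.5 = 0.1484
  dwarf: (132 − 136.5)² / 136.5 = 0.1484
χ² = 0.1484 + 0.1484 = 0.2968 ≈ 0.297

0.297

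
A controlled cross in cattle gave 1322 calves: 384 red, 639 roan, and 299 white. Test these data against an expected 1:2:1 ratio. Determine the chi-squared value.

12.395

The 1:2:1 ratio has 4 parts, so with N = 1322 the expected counts are:
  red: 1322 × 1/4 = 330.5
  roan: 1322 × 2/4 = 661
  white: 1322 × 1/4 = 330.5
χ² = Σ (O − E)² / E
  red: (384 − 330.5)² / 330.5 = 8.6604
  roan: (639 − 661)² / 661 = 0.7322
  white: (299 − 330.5)² / 330.5 = 3.0023
χ² = 8.6604 + 0.7322 + 3.0023 = 12.3949 ≈ 12.395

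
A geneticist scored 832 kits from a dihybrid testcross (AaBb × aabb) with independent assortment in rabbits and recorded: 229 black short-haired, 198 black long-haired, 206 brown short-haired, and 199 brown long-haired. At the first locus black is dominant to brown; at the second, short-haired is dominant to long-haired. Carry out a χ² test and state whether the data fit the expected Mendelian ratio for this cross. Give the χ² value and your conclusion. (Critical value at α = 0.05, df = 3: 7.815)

3.010; consistent

A dihybrid testcross with independent assortment gives a 1:1:1:1 ratio.
The 1:1:1:1 ratio has 4 parts, so with N = 832 the expected counts are:
  black short-haired: 832 × 1/4 = 208
  black long-haired: 832 × 1/4 = 208
  brown short-haired: 832 × 1/4 = 208
  brown long-haired: 832 × 1/4 = 208
χ² = Σ (O − E)² / E
  black short-haired: (229 − 208)² / 208 = 2.1202
  black long-haired: (198 − 208)² / 208 = 0.4808
  brown short-haired: (206 − 208)² / 208 = 0.0192
  brown long-haired: (199 − 208)² / 208 = 0.3894
χ² = 2.1202 + 0.4808 + 0.0192 + 0.3894 = 3.0096 ≈ 3.010
Degrees of freedom = 4 − 1 = 3; critical value at α = 0.05 is 7.815.
Since 3.010 < 7.815, we fail to reject the null hypothesis — the data are consistent with the 1:1:1:1 ratio.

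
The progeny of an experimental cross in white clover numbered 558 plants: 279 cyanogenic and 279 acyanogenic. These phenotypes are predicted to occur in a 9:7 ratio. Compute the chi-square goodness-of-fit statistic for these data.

8.857

The 9:7 ratio has 16 parts, so with N = 558 the expected counts are:
  cyanogenic: 558 × 9/16 = 313.875
  acyanogenic: 558 × 7/16 = 244.125
χ² = Σ (O − E)² / E
  cyanogenic: (279 − 313.875)² / 313.875 = 3.8750
  acyanogenic: (279 − 244.125)² / 244.125 = 4.9821
χ² = 3.8750 + 4.9821 = 8.8571 ≈ 8.857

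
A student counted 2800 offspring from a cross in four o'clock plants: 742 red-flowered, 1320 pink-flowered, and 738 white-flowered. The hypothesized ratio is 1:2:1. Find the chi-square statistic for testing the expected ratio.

Expected counts for N = 2800 under a 1:2:1 ratio (total parts = 4):
  red-flowered: 2800 × 1/4 = 700
  pink-flowered: 2800 × 2/4 = 1400
  white-flowered: 2800 × 1/4 = 700
χ² = Σ (O − E)² / E
  red-flowered: (742 − 700)² / 700 = 2.5200
  pink-flowered: (1320 − 1400)² / 1400 = 4.5714
  white-flowered: (738 − 700)² / 700 = 2.0629
χ² = 2.5200 + 4.5714 + 2.0629 = 9.1543 ≈ 9.154

9.154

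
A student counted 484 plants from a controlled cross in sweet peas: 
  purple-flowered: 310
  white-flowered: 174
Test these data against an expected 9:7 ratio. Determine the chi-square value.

Total ratio parts = 16. Expected numbers out of 484:
  purple-flowered: 484 × 9/16 = 272.25
  white-flowered: 484 × 7/16 = 211.75
χ² = Σ (O − E)² / E
  purple-flowered: (310 − 272.25)² / 272.25 = 5.2344
  white-flowered: (174 − 211.75)² / 211.75 = 6.7299
χ² = 5.2344 + 6.7299 = 11.9643 ≈ 11.964

11.964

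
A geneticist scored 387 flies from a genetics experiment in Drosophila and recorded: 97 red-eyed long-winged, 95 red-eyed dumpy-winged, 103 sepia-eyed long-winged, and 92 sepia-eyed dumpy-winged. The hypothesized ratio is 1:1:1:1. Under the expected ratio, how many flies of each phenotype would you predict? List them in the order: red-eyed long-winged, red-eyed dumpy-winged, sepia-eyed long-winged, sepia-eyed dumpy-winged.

96.75, 96.75, 96.75, 96.75

Expected counts for N = 387 under a 1:1:1:1 ratio (total parts = 4):
  red-eyed long-winged: 387 × 1/4 = 96.75
  red-eyed dumpy-winged: 387 × 1/4 = 96.75
  sepia-eyed long-winged: 387 × 1/4 = 96.75
  sepia-eyed dumpy-winged: 387 × 1/4 = 96.75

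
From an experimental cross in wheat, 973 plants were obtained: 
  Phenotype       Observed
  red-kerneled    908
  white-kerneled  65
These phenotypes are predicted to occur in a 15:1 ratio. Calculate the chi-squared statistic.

0.308

Total ratio parts = 16. Expected numbers out of 973:
  red-kerneled: 973 × 15/16 = 912.1875
  white-kerneled: 973 × 1/16 = 60.8125
χ² = Σ (O − E)² / E
  red-kerneled: (908 − 912.1875)² / 912.1875 = 0.0192
  white-kerneled: (65 − 60.8125)² / 60.8125 = 0.2883
χ² = 0.0192 + 0.2883 = 0.3075 ≈ 0.308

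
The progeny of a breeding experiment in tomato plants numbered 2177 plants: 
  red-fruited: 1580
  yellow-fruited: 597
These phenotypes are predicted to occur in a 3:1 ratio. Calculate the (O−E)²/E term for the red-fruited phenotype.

1.704

Under the 3:1 hypothesis (Σ ratio = 4, N = 2177):
  red-fruited: 2177 × 3/4 = 1632.75
  yellow-fruited: 2177 × 1/4 = 544.25
Contribution of red-fruited: (1580 − 1632.75)² / 1632.75 = 1.7042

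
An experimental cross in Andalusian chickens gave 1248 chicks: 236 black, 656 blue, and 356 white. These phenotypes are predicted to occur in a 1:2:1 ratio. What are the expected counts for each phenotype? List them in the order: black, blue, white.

312, 624, 312

Expected counts for N = 1248 under a 1:2:1 ratio (total parts = 4):
  black: 1248 × 1/4 = 312
  blue: 1248 × 2/4 = 624
  white: 1248 × 1/4 = 312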